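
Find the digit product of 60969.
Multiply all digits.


6 × 0 × 9 × 6 × 9 = 0


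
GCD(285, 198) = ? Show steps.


285 = 1 * 198 + 87
198 = 2 * 87 + 24
87 = 3 * 24 + 15
24 = 1 * 15 + 9
15 = 1 * 9 + 6
9 = 1 * 6 + 3
6 = 2 * 3 + 0
GCD = 3


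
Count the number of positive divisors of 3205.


3205 = 5^1 × 641^1
d(3205) = (1+1) × (1+1) = 4

4 divisors


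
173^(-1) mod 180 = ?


Use the extended Euclidean algorithm on (180, 173); each row r = 180*s + 173*t:
r=180, s=1, t=0
r=173, s=0, t=1
q=1: r=7, s=1, t=-1   [180*(1) + 173*(-1) = 7]
q=24: r=5, s=-24, t=25   [180*(-24) + 173*(25) = 5]
q=1: r=2, s=25, t=-26   [180*(25) + 173*(-26) = 2]
q=2: r=1, s=-74, t=77   [180*(-74) + 173*(77) = 1]
q=2: r=0, s=173, t=-180   [180*(173) + 173*(-180) = 0]
GCD = 1 with t = 77, so 173*(77) ≡ 1 (mod 180)
Inverse = 77 mod 180 = 77
Check: 173 * 77 = 13321 ≡ 1 (mod 180)

173^(-1) ≡ 77 (mod 180)


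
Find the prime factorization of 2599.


2599 / 23 = 113
113 / 113 = 1
2599 = 23 × 113


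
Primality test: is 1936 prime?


1936 / 2 = 968 (exact division)
1936 is NOT prime.

No, 1936 is not prime


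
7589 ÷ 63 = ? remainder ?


7589 = 63 * 120 + 29
Check: 7560 + 29 = 7589

q = 120, r = 29


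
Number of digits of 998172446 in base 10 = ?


998172446 has 9 digits in base 10
floor(log10(998172446)) + 1 = floor(8.9992) + 1 = 9

9 digits (base 10)


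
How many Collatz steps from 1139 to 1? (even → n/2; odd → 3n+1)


1139 → 3418 → 1709 → 5128 → 2564 → 1282 → 641 → 1924 → 962 → 481 → 1444 → 722 → 361 → 1084 → 542 → 271 → 814 → 407 → 1222 → 611 → 1834 → 917 → 2752 → 1376 → 688 → 344 → 172 → 86 → 43 → 130 → 65 → 196 → 98 → 49 → 148 → 74 → 37 → 112 → 56 → 28 → 14 → 7 → 22 → 11 → 34 → 17 → 52 → 26 → 13 → 40 → 20 → 10 → 5 → 16 → 8 → 4 → 2 → 1
Total steps = 57

57 steps


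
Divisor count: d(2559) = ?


2559 = 3^1 × 853^1
d(2559) = (1+1) × (1+1) = 4

4 divisors


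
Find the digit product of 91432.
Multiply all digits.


9 × 1 × 4 × 3 × 2 = 216


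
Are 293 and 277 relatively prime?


Euclidean algorithm:
293 = 1 * 277 + 16
277 = 17 * 16 + 5
16 = 3 * 5 + 1
5 = 5 * 1 + 0
GCD(293, 277) = 1

Yes, coprime (GCD = 1)


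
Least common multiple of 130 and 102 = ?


GCD(130, 102) = 2
LCM = 130*102/2 = 13260/2 = 6630

LCM = 6630


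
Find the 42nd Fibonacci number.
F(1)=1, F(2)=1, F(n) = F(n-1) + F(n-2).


Sequence: 1, 1, 2, 3, 5, 8, 13, 21, 34, 55, 89, 144, 233, 377, 610, 987, 1597, 2584, 4181, 6765, 10946, 17711, 28657, 46368, 75025, 121393, 196418, 317811, 514229, 832040, 1346269, 2178309, 3524578, 5702887, 9227465, 14930352, 24157817, 39088169, 63245986, 102334155, 165580141, 267914296
F(42) = 267914296


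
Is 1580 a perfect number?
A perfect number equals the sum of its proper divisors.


Proper divisors of 1580: 1, 2, 4, 5, 10, 20, 79, 158, 316, 395, 790
Sum = 1 + 2 + 4 + 5 + 10 + 20 + 79 + 158 + 316 + 395 + 790 = 1780

No, 1580 is not perfect (1780 ≠ 1580)


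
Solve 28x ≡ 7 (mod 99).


GCD(28, 99) = 1, unique solution
a^(-1) mod 99 = 46
x = 46 * 7 mod 99 = 25

x ≡ 25 (mod 99)


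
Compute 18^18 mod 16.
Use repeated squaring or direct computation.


18^1 mod 16 = 2
18^2 mod 16 = 4
18^3 mod 16 = 8
18^4 mod 16 = 0
18^5 mod 16 = 0
18^6 mod 16 = 0
18^7 mod 16 = 0
18^8 mod 16 = 0
18^9 mod 16 = 0
18^10 mod 16 = 0
18^11 mod 16 = 0
18^12 mod 16 = 0
18^13 mod 16 = 0
18^14 mod 16 = 0
18^15 mod 16 = 0
18^16 mod 16 = 0
18^17 mod 16 = 0
18^18 mod 16 = 0


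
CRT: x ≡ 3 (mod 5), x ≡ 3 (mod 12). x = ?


M = 5*12 = 60
M1 = M/5 = 12, M2 = M/12 = 5
M1^(-1) mod 5 = 3, M2^(-1) mod 12 = 5
x = 3*12*3 + 3*5*5 = 183
183 mod 60 = 3
Check: 3 mod 5 = 3 ✓, 3 mod 12 = 3 ✓

x ≡ 3 (mod 60)


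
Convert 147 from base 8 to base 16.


147 (base 8) = 103 (decimal)
103 (decimal) = 67 (base 16)


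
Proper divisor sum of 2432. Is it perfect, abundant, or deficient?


Proper divisors: 1, 2, 4, 8, 16, 19, 32, 38, 64, 76, 128, 152, 304, 608, 1216
Sum = 1 + 2 + 4 + 8 + 16 + 19 + 32 + 38 + 64 + 76 + 128 + 152 + 304 + 608 + 1216 = 2668
2668 > 2432 → abundant

s(2432) = 2668 (abundant)


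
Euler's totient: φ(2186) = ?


2186 = 2 × 1093
Prime factors: 2, 1093
φ(2186) = 2186 × (1-1/2) × (1-1/1093)
= 2186 × 1/2 × 1092/1093 = 1092

φ(2186) = 1092


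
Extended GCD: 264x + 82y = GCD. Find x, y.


Tabular extended Euclidean (each row: r = 264*s + 82*t):
r=264, s=1, t=0
r=82, s=0, t=1
q=3: r=18, s=1, t=-3   [264*(1) + 82*(-3) = 18]
q=4: r=10, s=-4, t=13   [264*(-4) + 82*(13) = 10]
q=1: r=8, s=5, t=-16   [264*(5) + 82*(-16) = 8]
q=1: r=2, s=-9, t=29   [264*(-9) + 82*(29) = 2]
q=4: r=0, s=41, t=-132   [264*(41) + 82*(-132) = 0]
GCD = 2; from the row with r=2: x=-9, y=29
Check: 264*(-9) + 82*(29) = -2376 + 2378 = 2

GCD = 2, x = -9, y = 29


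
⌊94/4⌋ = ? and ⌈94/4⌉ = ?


94/4 = 23.5000
floor = 23
ceil = 24

floor = 23, ceil = 24


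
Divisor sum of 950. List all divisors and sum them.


Divisors of 950: 1, 2, 5, 10, 19, 25, 38, 50, 95, 190, 475, 950
Sum = 1 + 2 + 5 + 10 + 19 + 25 + 38 + 50 + 95 + 190 + 475 + 950 = 1860

σ(950) = 1860


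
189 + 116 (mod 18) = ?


189 + 116 = 305
305 mod 18 = 17


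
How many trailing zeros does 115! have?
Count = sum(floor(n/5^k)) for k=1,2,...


floor(115/5) = 23
floor(115/25) = 4
Total = 27

27 trailing zeros


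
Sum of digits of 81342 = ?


8 + 1 + 3 + 4 + 2 = 18


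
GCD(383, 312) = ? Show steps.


383 = 1 * 312 + 71
312 = 4 * 71 + 28
71 = 2 * 28 + 15
28 = 1 * 15 + 13
15 = 1 * 13 + 2
13 = 6 * 2 + 1
2 = 2 * 1 + 0
GCD = 1


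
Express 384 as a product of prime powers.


384 / 2 = 192
192 / 2 = 96
96 / 2 = 48
48 / 2 = 24
24 / 2 = 12
12 / 2 = 6
6 / 2 = 3
3 / 3 = 1
384 = 2^7 × 3


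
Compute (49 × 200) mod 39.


49 × 200 = 9800
9800 mod 39 = 11


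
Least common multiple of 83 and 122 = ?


GCD(83, 122) = 1
LCM = 83*122/1 = 10126/1 = 10126

LCM = 10126


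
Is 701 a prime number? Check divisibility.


Check divisors up to sqrt(701) = 26.4764
No divisors found.
701 is prime.

Yes, 701 is prime


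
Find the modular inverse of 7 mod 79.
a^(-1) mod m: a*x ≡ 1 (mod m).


Use the extended Euclidean algorithm on (79, 7); each row r = 79*s + 7*t:
r=79, s=1, t=0
r=7, s=0, t=1
q=11: r=2, s=1, t=-11   [79*(1) + 7*(-11) = 2]
q=3: r=1, s=-3, t=34   [79*(-3) + 7*(34) = 1]
q=2: r=0, s=7, t=-79   [79*(7) + 7*(-79) = 0]
GCD = 1 with t = 34, so 7*(34) ≡ 1 (mod 79)
Inverse = 34 mod 79 = 34
Check: 7 * 34 = 238 ≡ 1 (mod 79)

7^(-1) ≡ 34 (mod 79)


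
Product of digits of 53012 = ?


5 × 3 × 0 × 1 × 2 = 0


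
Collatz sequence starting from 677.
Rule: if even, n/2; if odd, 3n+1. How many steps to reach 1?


677 → 2032 → 1016 → 508 → 254 → 127 → 382 → 191 → 574 → 287 → 862 → 431 → 1294 → 647 → 1942 → 971 → 2914 → 1457 → 4372 → 2186 → 1093 → 3280 → 1640 → 820 → 410 → 205 → 616 → 308 → 154 → 77 → 232 → 116 → 58 → 29 → 88 → 44 → 22 → 11 → 34 → 17 → 52 → 26 → 13 → 40 → 20 → 10 → 5 → 16 → 8 → 4 → 2 → 1
Total steps = 51

51 steps


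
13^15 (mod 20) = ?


13^1 mod 20 = 13
13^2 mod 20 = 9
13^3 mod 20 = 17
13^4 mod 20 = 1
13^5 mod 20 = 13
13^6 mod 20 = 9
13^7 mod 20 = 17
13^8 mod 20 = 1
13^9 mod 20 = 13
13^10 mod 20 = 9
13^11 mod 20 = 17
13^12 mod 20 = 1
13^13 mod 20 = 13
13^14 mod 20 = 9
13^15 mod 20 = 17


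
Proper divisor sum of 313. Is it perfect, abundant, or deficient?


Proper divisors: 1
Sum = 1 = 1
1 < 313 → deficient

s(313) = 1 (deficient)


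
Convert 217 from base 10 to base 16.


217 (base 10) = 217 (decimal)
217 (decimal) = D9 (base 16)


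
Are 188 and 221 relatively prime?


Euclidean algorithm:
221 = 1 * 188 + 33
188 = 5 * 33 + 23
33 = 1 * 23 + 10
23 = 2 * 10 + 3
10 = 3 * 3 + 1
3 = 3 * 1 + 0
GCD(188, 221) = 1

Yes, coprime (GCD = 1)


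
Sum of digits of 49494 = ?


4 + 9 + 4 + 9 + 4 = 30


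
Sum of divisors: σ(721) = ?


Divisors of 721: 1, 7, 103, 721
Sum = 1 + 7 + 103 + 721 = 832

σ(721) = 832


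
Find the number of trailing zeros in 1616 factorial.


floor(1616/5) = 323
floor(1616/25) = 64
floor(1616/125) = 12
floor(1616/625) = 2
Total = 401

401 trailing zeros


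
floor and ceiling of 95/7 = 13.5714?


95/7 = 13.5714
floor = 13
ceil = 14

floor = 13, ceil = 14


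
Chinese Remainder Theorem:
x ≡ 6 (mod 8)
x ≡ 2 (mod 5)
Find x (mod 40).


M = 8*5 = 40
M1 = M/8 = 5, M2 = M/5 = 8
M1^(-1) mod 8 = 5, M2^(-1) mod 5 = 2
x = 6*5*5 + 2*8*2 = 182
182 mod 40 = 22
Check: 22 mod 8 = 6 ✓, 22 mod 5 = 2 ✓

x ≡ 22 (mod 40)


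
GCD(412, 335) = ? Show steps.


412 = 1 * 335 + 77
335 = 4 * 77 + 27
77 = 2 * 27 + 23
27 = 1 * 23 + 4
23 = 5 * 4 + 3
4 = 1 * 3 + 1
3 = 3 * 1 + 0
GCD = 1


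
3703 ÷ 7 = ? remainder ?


3703 = 7 * 529 + 0
Check: 3703 + 0 = 3703

q = 529, r = 0


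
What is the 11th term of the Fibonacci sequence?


Sequence: 1, 1, 2, 3, 5, 8, 13, 21, 34, 55, 89
F(11) = 89


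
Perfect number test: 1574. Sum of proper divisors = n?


Proper divisors of 1574: 1, 2, 787
Sum = 1 + 2 + 787 = 790

No, 1574 is not perfect (790 ≠ 1574)


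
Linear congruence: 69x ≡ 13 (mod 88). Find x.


GCD(69, 88) = 1, unique solution
a^(-1) mod 88 = 37
x = 37 * 13 mod 88 = 41

x ≡ 41 (mod 88)


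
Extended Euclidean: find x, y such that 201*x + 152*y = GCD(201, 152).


Tabular extended Euclidean (each row: r = 201*s + 152*t):
r=201, s=1, t=0
r=152, s=0, t=1
q=1: r=49, s=1, t=-1   [201*(1) + 152*(-1) = 49]
q=3: r=5, s=-3, t=4   [201*(-3) + 152*(4) = 5]
q=9: r=4, s=28, t=-37   [201*(28) + 152*(-37) = 4]
q=1: r=1, s=-31, t=41   [201*(-31) + 152*(41) = 1]
q=4: r=0, s=152, t=-201   [201*(152) + 152*(-201) = 0]
GCD = 1; from the row with r=1: x=-31, y=41
Check: 201*(-31) + 152*(41) = -6231 + 6232 = 1

GCD = 1, x = -31, y = 41


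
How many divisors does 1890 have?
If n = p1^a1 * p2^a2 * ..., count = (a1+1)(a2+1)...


1890 = 2^1 × 3^3 × 5^1 × 7^1
d(1890) = (1+1) × (3+1) × (1+1) × (1+1) = 32

32 divisors


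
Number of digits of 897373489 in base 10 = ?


897373489 has 9 digits in base 10
floor(log10(897373489)) + 1 = floor(8.9530) + 1 = 9

9 digits (base 10)


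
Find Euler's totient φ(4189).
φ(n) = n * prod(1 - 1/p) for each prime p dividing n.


4189 = 59 × 71
Prime factors: 59, 71
φ(4189) = 4189 × (1-1/59) × (1-1/71)
= 4189 × 58/59 × 70/71 = 4060

φ(4189) = 4060


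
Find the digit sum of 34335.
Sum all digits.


3 + 4 + 3 + 3 + 5 = 18


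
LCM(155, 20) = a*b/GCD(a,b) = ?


GCD(155, 20) = 5
LCM = 155*20/5 = 3100/5 = 620

LCM = 620


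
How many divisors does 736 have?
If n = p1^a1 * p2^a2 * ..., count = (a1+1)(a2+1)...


736 = 2^5 × 23^1
d(736) = (5+1) × (1+1) = 12

12 divisors


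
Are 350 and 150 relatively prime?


Euclidean algorithm:
350 = 2 * 150 + 50
150 = 3 * 50 + 0
GCD(350, 150) = 50

No, not coprime (GCD = 50)


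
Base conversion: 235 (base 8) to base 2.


235 (base 8) = 157 (decimal)
157 (decimal) = 10011101 (base 2)


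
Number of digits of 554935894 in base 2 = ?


554935894 in base 2 = 100001000100111010011001010110
Number of digits = 30

30 digits (base 2)


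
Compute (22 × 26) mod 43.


22 × 26 = 572
572 mod 43 = 13


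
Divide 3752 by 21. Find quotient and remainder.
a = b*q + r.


3752 = 21 * 178 + 14
Check: 3738 + 14 = 3752

q = 178, r = 14


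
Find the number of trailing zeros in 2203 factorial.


floor(2203/5) = 440
floor(2203/25) = 88
floor(2203/125) = 17
floor(2203/625) = 3
Total = 548

548 trailing zeros


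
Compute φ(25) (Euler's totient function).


25 = 5^2
Prime factors: 5
φ(25) = 25 × (1-1/5)
= 25 × 4/5 = 20

φ(25) = 20


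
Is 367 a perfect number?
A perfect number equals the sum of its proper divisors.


Proper divisors of 367: 1
Sum = 1 = 1

No, 367 is not perfect (1 ≠ 367)


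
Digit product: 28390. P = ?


2 × 8 × 3 × 9 × 0 = 0


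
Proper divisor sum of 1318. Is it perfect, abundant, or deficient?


Proper divisors: 1, 2, 659
Sum = 1 + 2 + 659 = 662
662 < 1318 → deficient

s(1318) = 662 (deficient)


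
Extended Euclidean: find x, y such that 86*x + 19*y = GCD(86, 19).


Tabular extended Euclidean (each row: r = 86*s + 19*t):
r=86, s=1, t=0
r=19, s=0, t=1
q=4: r=10, s=1, t=-4   [86*(1) + 19*(-4) = 10]
q=1: r=9, s=-1, t=5   [86*(-1) + 19*(5) = 9]
q=1: r=1, s=2, t=-9   [86*(2) + 19*(-9) = 1]
q=9: r=0, s=-19, t=86   [86*(-19) + 19*(86) = 0]
GCD = 1; from the row with r=1: x=2, y=-9
Check: 86*(2) + 19*(-9) = 172 - 171 = 1

GCD = 1, x = 2, y = -9


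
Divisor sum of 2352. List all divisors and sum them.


Divisors of 2352: 1, 2, 3, 4, 6, 7, 8, 12, 14, 16, 21, 24, 28, 42, 48, 49, 56, 84, 98, 112, 147, 168, 196, 294, 336, 392, 588, 784, 1176, 2352
Sum = 1 + 2 + 3 + 4 + 6 + 7 + 8 + 12 + 14 + 16 + 21 + 24 + 28 + 42 + 48 + 49 + 56 + 84 + 98 + 112 + 147 + 168 + 196 + 294 + 336 + 392 + 588 + 784 + 1176 + 2352 = 7068

σ(2352) = 7068


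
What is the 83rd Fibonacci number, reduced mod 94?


F(k) mod 94 for k=1..83:
1, 1, 2, 3, 5, 8, 13, 21, 34, 55, 89, 50, 45, 1, 46, 47, 93, 46, 45, 91, 42, 39, 81, 26, 13, 39, 52, 91, 49, 46, 1, 47, 48, 1, 49, 50, 5, 55, 60, 21, 81, 8, 89, 3, 92, 1, 93, 0, 93, 93, 92, 91, 89, 86, 81, 73, 60, 39, 5, 44, 49, 93, 48, 47, 1, 48, 49, 3, 52, 55, 13, 68, 81, 55, 42, 3, 45, 48, 93, 47, 46, 93, 45
F(83) mod 94 = 45


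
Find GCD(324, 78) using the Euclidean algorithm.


324 = 4 * 78 + 12
78 = 6 * 12 + 6
12 = 2 * 6 + 0
GCD = 6


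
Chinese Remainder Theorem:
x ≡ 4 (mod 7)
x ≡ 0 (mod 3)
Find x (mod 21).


M = 7*3 = 21
M1 = M/7 = 3, M2 = M/3 = 7
M1^(-1) mod 7 = 5, M2^(-1) mod 3 = 1
x = 4*3*5 + 0*7*1 = 60
60 mod 21 = 18
Check: 18 mod 7 = 4 ✓, 18 mod 3 = 0 ✓

x ≡ 18 (mod 21)


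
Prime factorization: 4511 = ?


4511 / 13 = 347
347 / 347 = 1
4511 = 13 × 347


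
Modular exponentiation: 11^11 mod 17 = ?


11^1 mod 17 = 11
11^2 mod 17 = 2
11^3 mod 17 = 5
11^4 mod 17 = 4
11^5 mod 17 = 10
11^6 mod 17 = 8
11^7 mod 17 = 3
11^8 mod 17 = 16
11^9 mod 17 = 6
11^10 mod 17 = 15
11^11 mod 17 = 12


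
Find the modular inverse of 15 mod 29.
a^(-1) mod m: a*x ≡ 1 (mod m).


Use the extended Euclidean algorithm on (29, 15); each row r = 29*s + 15*t:
r=29, s=1, t=0
r=15, s=0, t=1
q=1: r=14, s=1, t=-1   [29*(1) + 15*(-1) = 14]
q=1: r=1, s=-1, t=2   [29*(-1) + 15*(2) = 1]
q=14: r=0, s=15, t=-29   [29*(15) + 15*(-29) = 0]
GCD = 1 with t = 2, so 15*(2) ≡ 1 (mod 29)
Inverse = 2 mod 29 = 2
Check: 15 * 2 = 30 ≡ 1 (mod 29)

15^(-1) ≡ 2 (mod 29)


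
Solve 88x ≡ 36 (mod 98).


GCD(88, 98) = 2 divides 36
Divide: 44x ≡ 18 (mod 49)
x ≡ 16 (mod 49)


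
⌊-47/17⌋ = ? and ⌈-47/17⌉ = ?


-47/17 = -2.7647
floor = -3
ceil = -2

floor = -3, ceil = -2


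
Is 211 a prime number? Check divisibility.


Check divisors up to sqrt(211) = 14.5258
No divisors found.
211 is prime.

Yes, 211 is prime


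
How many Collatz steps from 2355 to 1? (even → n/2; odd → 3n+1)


2355 → 7066 → 3533 → 10600 → 5300 → 2650 → 1325 → 3976 → 1988 → 994 → 497 → 1492 → 746 → 373 → 1120 → 560 → 280 → 140 → 70 → 35 → 106 → 53 → 160 → 80 → 40 → 20 → 10 → 5 → 16 → 8 → 4 → 2 → 1
Total steps = 32

32 steps


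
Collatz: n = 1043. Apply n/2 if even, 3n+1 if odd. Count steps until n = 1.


1043 → 3130 → 1565 → 4696 → 2348 → 1174 → 587 → 1762 → 881 → 2644 → 1322 → 661 → 1984 → 992 → 496 → 248 → 124 → 62 → 31 → 94 → 47 → 142 → 71 → 214 → 107 → 322 → 161 → 484 → 242 → 121 → 364 → 182 → 91 → 274 → 137 → 412 → 206 → 103 → 310 → 155 → 466 → 233 → 700 → 350 → 175 → 526 → 263 → 790 → 395 → 1186 → 593 → 1780 → 890 → 445 → 1336 → 668 → 334 → 167 → 502 → 251 → 754 → 377 → 1132 → 566 → 283 → 850 → 425 → 1276 → 638 → 319 → 958 → 479 → 1438 → 719 → 2158 → 1079 → 3238 → 1619 → 4858 → 2429 → 7288 → 3644 → 1822 → 911 → 2734 → 1367 → 4102 → 2051 → 6154 → 3077 → 9232 → 4616 → 2308 → 1154 → 577 → 1732 → 866 → 433 → 1300 → 650 → 325 → 976 → 488 → 244 → 122 → 61 → 184 → 92 → 46 → 23 → 70 → 35 → 106 → 53 → 160 → 80 → 40 → 20 → 10 → 5 → 16 → 8 → 4 → 2 → 1
Total steps = 124

124 steps


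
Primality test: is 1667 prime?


Check divisors up to sqrt(1667) = 40.8289
No divisors found.
1667 is prime.

Yes, 1667 is prime


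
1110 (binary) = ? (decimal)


1110 (base 2) = 14 (decimal)
14 (decimal) = 14 (base 10)


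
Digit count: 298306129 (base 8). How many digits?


298306129 in base 8 = 2161745121
Number of digits = 10

10 digits (base 8)


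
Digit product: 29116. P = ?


2 × 9 × 1 × 1 × 6 = 108


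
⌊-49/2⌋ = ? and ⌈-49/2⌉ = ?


-49/2 = -24.5000
floor = -25
ceil = -24

floor = -25, ceil = -24


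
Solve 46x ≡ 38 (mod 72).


GCD(46, 72) = 2 divides 38
Divide: 23x ≡ 19 (mod 36)
x ≡ 29 (mod 36)


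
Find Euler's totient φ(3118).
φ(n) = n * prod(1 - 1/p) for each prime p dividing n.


3118 = 2 × 1559
Prime factors: 2, 1559
φ(3118) = 3118 × (1-1/2) × (1-1/1559)
= 3118 × 1/2 × 1558/1559 = 1558

φ(3118) = 1558


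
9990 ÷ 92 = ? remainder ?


9990 = 92 * 108 + 54
Check: 9936 + 54 = 9990

q = 108, r = 54


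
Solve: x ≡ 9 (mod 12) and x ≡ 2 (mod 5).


M = 12*5 = 60
M1 = M/12 = 5, M2 = M/5 = 12
M1^(-1) mod 12 = 5, M2^(-1) mod 5 = 3
x = 9*5*5 + 2*12*3 = 297
297 mod 60 = 57
Check: 57 mod 12 = 9 ✓, 57 mod 5 = 2 ✓

x ≡ 57 (mod 60)


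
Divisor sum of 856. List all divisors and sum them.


Divisors of 856: 1, 2, 4, 8, 107, 214, 428, 856
Sum = 1 + 2 + 4 + 8 + 107 + 214 + 428 + 856 = 1620

σ(856) = 1620


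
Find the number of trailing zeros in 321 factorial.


floor(321/5) = 64
floor(321/25) = 12
floor(321/125) = 2
Total = 78

78 trailing zeros


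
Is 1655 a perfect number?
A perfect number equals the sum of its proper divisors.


Proper divisors of 1655: 1, 5, 331
Sum = 1 + 5 + 331 = 337

No, 1655 is not perfect (337 ≠ 1655)


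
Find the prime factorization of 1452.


1452 / 2 = 726
726 / 2 = 363
363 / 3 = 121
121 / 11 = 11
11 / 11 = 1
1452 = 2^2 × 3 × 11^2


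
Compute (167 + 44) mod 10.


167 + 44 = 211
211 mod 10 = 1


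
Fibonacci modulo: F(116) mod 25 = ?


F(k) mod 25 for k=1..116:
1, 1, 2, 3, 5, 8, 13, 21, 9, 5, 14, 19, 8, 2, 10, 12, 22, 9, 6, 15, 21, 11, 7, 18, 0, 18, 18, 11, 4, 15, 19, 9, 3, 12, 15, 2, 17, 19, 11, 5, 16, 21, 12, 8, 20, 3, 23, 1, 24, 0, 24, 24, 23, 22, 20, 17, 12, 4, 16, 20, 11, 6, 17, 23, 15, 13, 3, 16, 19, 10, 4, 14, 18, 7, 0, 7, 7, 14, 21, 10, 6, 16, 22, 13, 10, 23, 8, 6, 14, 20, 9, 4, 13, 17, 5, 22, 2, 24, 1, 0, 1, 1, 2, 3, 5, 8, 13, 21, 9, 5, 14, 19, 8, 2, 10, 12
F(116) mod 25 = 12


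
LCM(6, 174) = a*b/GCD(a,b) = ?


GCD(6, 174) = 6
LCM = 6*174/6 = 1044/6 = 174

LCM = 174


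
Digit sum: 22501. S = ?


2 + 2 + 5 + 0 + 1 = 10


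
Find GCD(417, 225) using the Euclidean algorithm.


417 = 1 * 225 + 192
225 = 1 * 192 + 33
192 = 5 * 33 + 27
33 = 1 * 27 + 6
27 = 4 * 6 + 3
6 = 2 * 3 + 0
GCD = 3


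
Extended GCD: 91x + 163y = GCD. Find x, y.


Tabular extended Euclidean (each row: r = 91*s + 163*t):
r=91, s=1, t=0
r=163, s=0, t=1
q=0: r=91, s=1, t=0   [91*(1) + 163*(0) = 91]
q=1: r=72, s=-1, t=1   [91*(-1) + 163*(1) = 72]
q=1: r=19, s=2, t=-1   [91*(2) + 163*(-1) = 19]
q=3: r=15, s=-7, t=4   [91*(-7) + 163*(4) = 15]
q=1: r=4, s=9, t=-5   [91*(9) + 163*(-5) = 4]
q=3: r=3, s=-34, t=19   [91*(-34) + 163*(19) = 3]
q=1: r=1, s=43, t=-24   [91*(43) + 163*(-24) = 1]
q=3: r=0, s=-163, t=91   [91*(-163) + 163*(91) = 0]
GCD = 1; from the row with r=1: x=43, y=-24
Check: 91*(43) + 163*(-24) = 3913 - 3912 = 1

GCD = 1, x = 43, y = -24


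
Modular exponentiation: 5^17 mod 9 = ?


5^1 mod 9 = 5
5^2 mod 9 = 7
5^3 mod 9 = 8
5^4 mod 9 = 4
5^5 mod 9 = 2
5^6 mod 9 = 1
5^7 mod 9 = 5
5^8 mod 9 = 7
5^9 mod 9 = 8
5^10 mod 9 = 4
5^11 mod 9 = 2
5^12 mod 9 = 1
5^13 mod 9 = 5
5^14 mod 9 = 7
5^15 mod 9 = 8
5^16 mod 9 = 4
5^17 mod 9 = 2


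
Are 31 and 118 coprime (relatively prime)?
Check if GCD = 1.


Euclidean algorithm:
118 = 3 * 31 + 25
31 = 1 * 25 + 6
25 = 4 * 6 + 1
6 = 6 * 1 + 0
GCD(31, 118) = 1

Yes, coprime (GCD = 1)


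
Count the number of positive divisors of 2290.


2290 = 2^1 × 5^1 × 229^1
d(2290) = (1+1) × (1+1) × (1+1) = 8

8 divisors


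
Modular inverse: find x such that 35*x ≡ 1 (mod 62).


Use the extended Euclidean algorithm on (62, 35); each row r = 62*s + 35*t:
r=62, s=1, t=0
r=35, s=0, t=1
q=1: r=27, s=1, t=-1   [62*(1) + 35*(-1) = 27]
q=1: r=8, s=-1, t=2   [62*(-1) + 35*(2) = 8]
q=3: r=3, s=4, t=-7   [62*(4) + 35*(-7) = 3]
q=2: r=2, s=-9, t=16   [62*(-9) + 35*(16) = 2]
q=1: r=1, s=13, t=-23   [62*(13) + 35*(-23) = 1]
q=2: r=0, s=-35, t=62   [62*(-35) + 35*(62) = 0]
GCD = 1 with t = -23, so 35*(-23) ≡ 1 (mod 62)
Inverse = -23 mod 62 = 39
Check: 35 * 39 = 1365 ≡ 1 (mod 62)

35^(-1) ≡ 39 (mod 62)


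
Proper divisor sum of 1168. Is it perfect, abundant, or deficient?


Proper divisors: 1, 2, 4, 8, 16, 73, 146, 292, 584
Sum = 1 + 2 + 4 + 8 + 16 + 73 + 146 + 292 + 584 = 1126
1126 < 1168 → deficient

s(1168) = 1126 (deficient)


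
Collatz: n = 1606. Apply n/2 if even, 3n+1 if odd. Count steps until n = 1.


1606 → 803 → 2410 → 1205 → 3616 → 1808 → 904 → 452 → 226 → 113 → 340 → 170 → 85 → 256 → 128 → 64 → 32 → 16 → 8 → 4 → 2 → 1
Total steps = 21

21 steps


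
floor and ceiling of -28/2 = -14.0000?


-28/2 = -14.0000
floor = -14
ceil = -14

floor = -14, ceil = -14


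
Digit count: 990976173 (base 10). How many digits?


990976173 has 9 digits in base 10
floor(log10(990976173)) + 1 = floor(8.9961) + 1 = 9

9 digits (base 10)


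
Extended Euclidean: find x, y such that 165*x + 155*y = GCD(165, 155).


Tabular extended Euclidean (each row: r = 165*s + 155*t):
r=165, s=1, t=0
r=155, s=0, t=1
q=1: r=10, s=1, t=-1   [165*(1) + 155*(-1) = 10]
q=15: r=5, s=-15, t=16   [165*(-15) + 155*(16) = 5]
q=2: r=0, s=31, t=-33   [165*(31) + 155*(-33) = 0]
GCD = 5; from the row with r=5: x=-15, y=16
Check: 165*(-15) + 155*(16) = -2475 + 2480 = 5

GCD = 5, x = -15, y = 16


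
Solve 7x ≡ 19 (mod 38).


GCD(7, 38) = 1, unique solution
a^(-1) mod 38 = 11
x = 11 * 19 mod 38 = 19

x ≡ 19 (mod 38)


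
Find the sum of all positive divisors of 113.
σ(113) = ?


Divisors of 113: 1, 113
Sum = 1 + 113 = 114

σ(113) = 114


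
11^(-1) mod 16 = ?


Use the extended Euclidean algorithm on (16, 11); each row r = 16*s + 11*t:
r=16, s=1, t=0
r=11, s=0, t=1
q=1: r=5, s=1, t=-1   [16*(1) + 11*(-1) = 5]
q=2: r=1, s=-2, t=3   [16*(-2) + 11*(3) = 1]
q=5: r=0, s=11, t=-16   [16*(11) + 11*(-16) = 0]
GCD = 1 with t = 3, so 11*(3) ≡ 1 (mod 16)
Inverse = 3 mod 16 = 3
Check: 11 * 3 = 33 ≡ 1 (mod 16)

11^(-1) ≡ 3 (mod 16)


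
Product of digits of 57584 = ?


5 × 7 × 5 × 8 × 4 = 5600


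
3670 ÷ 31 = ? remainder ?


3670 = 31 * 118 + 12
Check: 3658 + 12 = 3670

q = 118, r = 12


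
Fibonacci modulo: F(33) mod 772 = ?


F(k) mod 772 for k=1..33:
1, 1, 2, 3, 5, 8, 13, 21, 34, 55, 89, 144, 233, 377, 610, 215, 53, 268, 321, 589, 138, 727, 93, 48, 141, 189, 330, 519, 77, 596, 673, 497, 398
F(33) mod 772 = 398


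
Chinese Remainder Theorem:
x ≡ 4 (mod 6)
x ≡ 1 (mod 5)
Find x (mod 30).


M = 6*5 = 30
M1 = M/6 = 5, M2 = M/5 = 6
M1^(-1) mod 6 = 5, M2^(-1) mod 5 = 1
x = 4*5*5 + 1*6*1 = 106
106 mod 30 = 16
Check: 16 mod 6 = 4 ✓, 16 mod 5 = 1 ✓

x ≡ 16 (mod 30)


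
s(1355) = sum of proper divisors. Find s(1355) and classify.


Proper divisors: 1, 5, 271
Sum = 1 + 5 + 271 = 277
277 < 1355 → deficient

s(1355) = 277 (deficient)


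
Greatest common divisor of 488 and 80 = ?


488 = 6 * 80 + 8
80 = 10 * 8 + 0
GCD = 8


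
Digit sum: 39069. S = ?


3 + 9 + 0 + 6 + 9 = 27


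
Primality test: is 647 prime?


Check divisors up to sqrt(647) = 25.4362
No divisors found.
647 is prime.

Yes, 647 is prime


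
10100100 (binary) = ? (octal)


10100100 (base 2) = 164 (decimal)
164 (decimal) = 244 (base 8)


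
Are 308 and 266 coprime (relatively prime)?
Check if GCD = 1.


Euclidean algorithm:
308 = 1 * 266 + 42
266 = 6 * 42 + 14
42 = 3 * 14 + 0
GCD(308, 266) = 14

No, not coprime (GCD = 14)


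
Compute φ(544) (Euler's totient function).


544 = 2^5 × 17
Prime factors: 2, 17
φ(544) = 544 × (1-1/2) × (1-1/17)
= 544 × 1/2 × 16/17 = 256

φ(544) = 256


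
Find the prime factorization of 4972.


4972 / 2 = 2486
2486 / 2 = 1243
1243 / 11 = 113
113 / 113 = 1
4972 = 2^2 × 11 × 113


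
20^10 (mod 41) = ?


20^1 mod 41 = 20
20^2 mod 41 = 31
20^3 mod 41 = 5
20^4 mod 41 = 18
20^5 mod 41 = 32
20^6 mod 41 = 25
20^7 mod 41 = 8
20^8 mod 41 = 37
20^9 mod 41 = 2
20^10 mod 41 = 40


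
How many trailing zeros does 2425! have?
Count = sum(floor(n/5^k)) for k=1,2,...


floor(2425/5) = 485
floor(2425/25) = 97
floor(2425/125) = 19
floor(2425/625) = 3
Total = 604

604 trailing zeros


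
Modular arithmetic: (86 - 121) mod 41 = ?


86 - 121 = -35
-35 mod 41 = 6


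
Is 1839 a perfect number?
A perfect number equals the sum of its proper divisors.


Proper divisors of 1839: 1, 3, 613
Sum = 1 + 3 + 613 = 617

No, 1839 is not perfect (617 ≠ 1839)


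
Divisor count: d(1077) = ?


1077 = 3^1 × 359^1
d(1077) = (1+1) × (1+1) = 4

4 divisors


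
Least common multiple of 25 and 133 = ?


GCD(25, 133) = 1
LCM = 25*133/1 = 3325/1 = 3325

LCM = 3325


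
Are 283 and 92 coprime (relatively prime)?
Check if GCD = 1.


Euclidean algorithm:
283 = 3 * 92 + 7
92 = 13 * 7 + 1
7 = 7 * 1 + 0
GCD(283, 92) = 1

Yes, coprime (GCD = 1)


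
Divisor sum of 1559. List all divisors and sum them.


Divisors of 1559: 1, 1559
Sum = 1 + 1559 = 1560

σ(1559) = 1560


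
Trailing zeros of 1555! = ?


floor(1555/5) = 311
floor(1555/25) = 62
floor(1555/125) = 12
floor(1555/625) = 2
Total = 387

387 trailing zeros


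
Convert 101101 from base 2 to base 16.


101101 (base 2) = 45 (decimal)
45 (decimal) = 2D (base 16)


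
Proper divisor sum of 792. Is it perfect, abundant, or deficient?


Proper divisors: 1, 2, 3, 4, 6, 8, 9, 11, 12, 18, 22, 24, 33, 36, 44, 66, 72, 88, 99, 132, 198, 264, 396
Sum = 1 + 2 + 3 + 4 + 6 + 8 + 9 + 11 + 12 + 18 + 22 + 24 + 33 + 36 + 44 + 66 + 72 + 88 + 99 + 132 + 198 + 264 + 396 = 1548
1548 > 792 → abundant

s(792) = 1548 (abundant)


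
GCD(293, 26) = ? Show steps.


293 = 11 * 26 + 7
26 = 3 * 7 + 5
7 = 1 * 5 + 2
5 = 2 * 2 + 1
2 = 2 * 1 + 0
GCD = 1


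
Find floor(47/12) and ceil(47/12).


47/12 = 3.9167
floor = 3
ceil = 4

floor = 3, ceil = 4


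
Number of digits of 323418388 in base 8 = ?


323418388 in base 8 = 2321574424
Number of digits = 10

10 digits (base 8)


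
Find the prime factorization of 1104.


1104 / 2 = 552
552 / 2 = 276
276 / 2 = 138
138 / 2 = 69
69 / 3 = 23
23 / 23 = 1
1104 = 2^4 × 3 × 23


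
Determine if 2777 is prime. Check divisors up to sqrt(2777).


Check divisors up to sqrt(2777) = 52.6972
No divisors found.
2777 is prime.

Yes, 2777 is prime


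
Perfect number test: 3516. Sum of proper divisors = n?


Proper divisors of 3516: 1, 2, 3, 4, 6, 12, 293, 586, 879, 1172, 1758
Sum = 1 + 2 + 3 + 4 + 6 + 12 + 293 + 586 + 879 + 1172 + 1758 = 4716

No, 3516 is not perfect (4716 ≠ 3516)


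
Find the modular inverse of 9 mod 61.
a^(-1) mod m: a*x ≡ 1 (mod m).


Use the extended Euclidean algorithm on (61, 9); each row r = 61*s + 9*t:
r=61, s=1, t=0
r=9, s=0, t=1
q=6: r=7, s=1, t=-6   [61*(1) + 9*(-6) = 7]
q=1: r=2, s=-1, t=7   [61*(-1) + 9*(7) = 2]
q=3: r=1, s=4, t=-27   [61*(4) + 9*(-27) = 1]
q=2: r=0, s=-9, t=61   [61*(-9) + 9*(61) = 0]
GCD = 1 with t = -27, so 9*(-27) ≡ 1 (mod 61)
Inverse = -27 mod 61 = 34
Check: 9 * 34 = 306 ≡ 1 (mod 61)

9^(-1) ≡ 34 (mod 61)


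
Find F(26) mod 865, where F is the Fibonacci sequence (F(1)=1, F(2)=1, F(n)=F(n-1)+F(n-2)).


F(k) mod 865 for k=1..26:
1, 1, 2, 3, 5, 8, 13, 21, 34, 55, 89, 144, 233, 377, 610, 122, 732, 854, 721, 710, 566, 411, 112, 523, 635, 293
F(26) mod 865 = 293


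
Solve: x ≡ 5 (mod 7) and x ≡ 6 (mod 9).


M = 7*9 = 63
M1 = M/7 = 9, M2 = M/9 = 7
M1^(-1) mod 7 = 4, M2^(-1) mod 9 = 4
x = 5*9*4 + 6*7*4 = 348
348 mod 63 = 33
Check: 33 mod 7 = 5 ✓, 33 mod 9 = 6 ✓

x ≡ 33 (mod 63)


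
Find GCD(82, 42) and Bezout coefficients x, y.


Tabular extended Euclidean (each row: r = 82*s + 42*t):
r=82, s=1, t=0
r=42, s=0, t=1
q=1: r=40, s=1, t=-1   [82*(1) + 42*(-1) = 40]
q=1: r=2, s=-1, t=2   [82*(-1) + 42*(2) = 2]
q=20: r=0, s=21, t=-41   [82*(21) + 42*(-41) = 0]
GCD = 2; from the row with r=2: x=-1, y=2
Check: 82*(-1) + 42*(2) = -82 + 84 = 2

GCD = 2, x = -1, y = 2


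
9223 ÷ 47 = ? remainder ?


9223 = 47 * 196 + 11
Check: 9212 + 11 = 9223

q = 196, r = 11


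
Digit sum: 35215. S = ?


3 + 5 + 2 + 1 + 5 = 16


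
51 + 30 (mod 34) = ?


51 + 30 = 81
81 mod 34 = 13


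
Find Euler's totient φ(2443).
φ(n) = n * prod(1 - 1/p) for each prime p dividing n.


2443 = 7 × 349
Prime factors: 7, 349
φ(2443) = 2443 × (1-1/7) × (1-1/349)
= 2443 × 6/7 × 348/349 = 2088

φ(2443) = 2088


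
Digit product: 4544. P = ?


4 × 5 × 4 × 4 = 320


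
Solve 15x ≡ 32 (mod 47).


GCD(15, 47) = 1, unique solution
a^(-1) mod 47 = 22
x = 22 * 32 mod 47 = 46

x ≡ 46 (mod 47)


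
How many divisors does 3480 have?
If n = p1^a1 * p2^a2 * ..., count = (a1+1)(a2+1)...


3480 = 2^3 × 3^1 × 5^1 × 29^1
d(3480) = (3+1) × (1+1) × (1+1) × (1+1) = 32

32 divisors


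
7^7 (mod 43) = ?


7^1 mod 43 = 7
7^2 mod 43 = 6
7^3 mod 43 = 42
7^4 mod 43 = 36
7^5 mod 43 = 37
7^6 mod 43 = 1
7^7 mod 43 = 7


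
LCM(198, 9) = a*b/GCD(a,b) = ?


GCD(198, 9) = 9
LCM = 198*9/9 = 1782/9 = 198

LCM = 198


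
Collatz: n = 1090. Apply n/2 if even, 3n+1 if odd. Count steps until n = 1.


1090 → 545 → 1636 → 818 → 409 → 1228 → 614 → 307 → 922 → 461 → 1384 → 692 → 346 → 173 → 520 → 260 → 130 → 65 → 196 → 98 → 49 → 148 → 74 → 37 → 112 → 56 → 28 → 14 → 7 → 22 → 11 → 34 → 17 → 52 → 26 → 13 → 40 → 20 → 10 → 5 → 16 → 8 → 4 → 2 → 1
Total steps = 44

44 steps


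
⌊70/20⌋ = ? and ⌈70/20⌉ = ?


70/20 = 3.5000
floor = 3
ceil = 4

floor = 3, ceil = 4


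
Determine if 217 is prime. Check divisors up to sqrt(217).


217 / 7 = 31 (exact division)
217 is NOT prime.

No, 217 is not prime


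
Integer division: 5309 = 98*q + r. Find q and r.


5309 = 98 * 54 + 17
Check: 5292 + 17 = 5309

q = 54, r = 17


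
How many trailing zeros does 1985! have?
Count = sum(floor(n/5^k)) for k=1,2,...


floor(1985/5) = 397
floor(1985/25) = 79
floor(1985/125) = 15
floor(1985/625) = 3
Total = 494

494 trailing zeros


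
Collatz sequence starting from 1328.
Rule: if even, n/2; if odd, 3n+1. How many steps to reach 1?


1328 → 664 → 332 → 166 → 83 → 250 → 125 → 376 → 188 → 94 → 47 → 142 → 71 → 214 → 107 → 322 → 161 → 484 → 242 → 121 → 364 → 182 → 91 → 274 → 137 → 412 → 206 → 103 → 310 → 155 → 466 → 233 → 700 → 350 → 175 → 526 → 263 → 790 → 395 → 1186 → 593 → 1780 → 890 → 445 → 1336 → 668 → 334 → 167 → 502 → 251 → 754 → 377 → 1132 → 566 → 283 → 850 → 425 → 1276 → 638 → 319 → 958 → 479 → 1438 → 719 → 2158 → 1079 → 3238 → 1619 → 4858 → 2429 → 7288 → 3644 → 1822 → 911 → 2734 → 1367 → 4102 → 2051 → 6154 → 3077 → 9232 → 4616 → 2308 → 1154 → 577 → 1732 → 866 → 433 → 1300 → 650 → 325 → 976 → 488 → 244 → 122 → 61 → 184 → 92 → 46 → 23 → 70 → 35 → 106 → 53 → 160 → 80 → 40 → 20 → 10 → 5 → 16 → 8 → 4 → 2 → 1
Total steps = 114

114 steps


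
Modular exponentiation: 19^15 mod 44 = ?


19^1 mod 44 = 19
19^2 mod 44 = 9
19^3 mod 44 = 39
19^4 mod 44 = 37
19^5 mod 44 = 43
19^6 mod 44 = 25
19^7 mod 44 = 35
19^8 mod 44 = 5
19^9 mod 44 = 7
19^10 mod 44 = 1
19^11 mod 44 = 19
19^12 mod 44 = 9
19^13 mod 44 = 39
19^14 mod 44 = 37
19^15 mod 44 = 43


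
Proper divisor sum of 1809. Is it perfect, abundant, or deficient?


Proper divisors: 1, 3, 9, 27, 67, 201, 603
Sum = 1 + 3 + 9 + 27 + 67 + 201 + 603 = 911
911 < 1809 → deficient

s(1809) = 911 (deficient)


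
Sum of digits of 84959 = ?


8 + 4 + 9 + 5 + 9 = 35


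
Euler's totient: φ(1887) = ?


1887 = 3 × 17 × 37
Prime factors: 3, 17, 37
φ(1887) = 1887 × (1-1/3) × (1-1/17) × (1-1/37)
= 1887 × 2/3 × 16/17 × 36/37 = 1152

φ(1887) = 1152


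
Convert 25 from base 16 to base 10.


25 (base 16) = 37 (decimal)
37 (decimal) = 37 (base 10)


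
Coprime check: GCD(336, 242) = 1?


Euclidean algorithm:
336 = 1 * 242 + 94
242 = 2 * 94 + 54
94 = 1 * 54 + 40
54 = 1 * 40 + 14
40 = 2 * 14 + 12
14 = 1 * 12 + 2
12 = 6 * 2 + 0
GCD(336, 242) = 2

No, not coprime (GCD = 2)


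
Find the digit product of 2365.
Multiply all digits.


2 × 3 × 6 × 5 = 180


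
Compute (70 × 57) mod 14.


70 × 57 = 3990
3990 mod 14 = 0


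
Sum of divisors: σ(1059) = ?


Divisors of 1059: 1, 3, 353, 1059
Sum = 1 + 3 + 353 + 1059 = 1416

σ(1059) = 1416


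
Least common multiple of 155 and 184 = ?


GCD(155, 184) = 1
LCM = 155*184/1 = 28520/1 = 28520

LCM = 28520


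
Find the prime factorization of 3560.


3560 / 2 = 1780
1780 / 2 = 890
890 / 2 = 445
445 / 5 = 89
89 / 89 = 1
3560 = 2^3 × 5 × 89


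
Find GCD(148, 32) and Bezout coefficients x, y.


Tabular extended Euclidean (each row: r = 148*s + 32*t):
r=148, s=1, t=0
r=32, s=0, t=1
q=4: r=20, s=1, t=-4   [148*(1) + 32*(-4) = 20]
q=1: r=12, s=-1, t=5   [148*(-1) + 32*(5) = 12]
q=1: r=8, s=2, t=-9   [148*(2) + 32*(-9) = 8]
q=1: r=4, s=-3, t=14   [148*(-3) + 32*(14) = 4]
q=2: r=0, s=8, t=-37   [148*(8) + 32*(-37) = 0]
GCD = 4; from the row with r=4: x=-3, y=14
Check: 148*(-3) + 32*(14) = -444 + 448 = 4

GCD = 4, x = -3, y = 14


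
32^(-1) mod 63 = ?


Use the extended Euclidean algorithm on (63, 32); each row r = 63*s + 32*t:
r=63, s=1, t=0
r=32, s=0, t=1
q=1: r=31, s=1, t=-1   [63*(1) + 32*(-1) = 31]
q=1: r=1, s=-1, t=2   [63*(-1) + 32*(2) = 1]
q=31: r=0, s=32, t=-63   [63*(32) + 32*(-63) = 0]
GCD = 1 with t = 2, so 32*(2) ≡ 1 (mod 63)
Inverse = 2 mod 63 = 2
Check: 32 * 2 = 64 ≡ 1 (mod 63)

32^(-1) ≡ 2 (mod 63)


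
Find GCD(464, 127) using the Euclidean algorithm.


464 = 3 * 127 + 83
127 = 1 * 83 + 44
83 = 1 * 44 + 39
44 = 1 * 39 + 5
39 = 7 * 5 + 4
5 = 1 * 4 + 1
4 = 4 * 1 + 0
GCD = 1


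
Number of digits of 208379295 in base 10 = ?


208379295 has 9 digits in base 10
floor(log10(208379295)) + 1 = floor(8.3189) + 1 = 9

9 digits (base 10)


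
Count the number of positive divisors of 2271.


2271 = 3^1 × 757^1
d(2271) = (1+1) × (1+1) = 4

4 divisors


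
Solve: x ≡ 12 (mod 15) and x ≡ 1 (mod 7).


M = 15*7 = 105
M1 = M/15 = 7, M2 = M/7 = 15
M1^(-1) mod 15 = 13, M2^(-1) mod 7 = 1
x = 12*7*13 + 1*15*1 = 1107
1107 mod 105 = 57
Check: 57 mod 15 = 12 ✓, 57 mod 7 = 1 ✓

x ≡ 57 (mod 105)


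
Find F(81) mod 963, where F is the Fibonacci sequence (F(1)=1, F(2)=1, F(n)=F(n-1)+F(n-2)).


F(k) mod 963 for k=1..81:
1, 1, 2, 3, 5, 8, 13, 21, 34, 55, 89, 144, 233, 377, 610, 24, 634, 658, 329, 24, 353, 377, 730, 144, 874, 55, 929, 21, 950, 8, 958, 3, 961, 1, 962, 0, 962, 962, 961, 960, 958, 955, 950, 942, 929, 908, 874, 819, 730, 586, 353, 939, 329, 305, 634, 939, 610, 586, 233, 819, 89, 908, 34, 942, 13, 955, 5, 960, 2, 962, 1, 0, 1, 1, 2, 3, 5, 8, 13, 21, 34
F(81) mod 963 = 34


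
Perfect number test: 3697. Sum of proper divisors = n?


Proper divisors of 3697: 1
Sum = 1 = 1

No, 3697 is not perfect (1 ≠ 3697)


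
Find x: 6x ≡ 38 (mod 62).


GCD(6, 62) = 2 divides 38
Divide: 3x ≡ 19 (mod 31)
x ≡ 27 (mod 31)


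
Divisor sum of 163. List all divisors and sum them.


Divisors of 163: 1, 163
Sum = 1 + 163 = 164

σ(163) = 164


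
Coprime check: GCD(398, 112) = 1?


Euclidean algorithm:
398 = 3 * 112 + 62
112 = 1 * 62 + 50
62 = 1 * 50 + 12
50 = 4 * 12 + 2
12 = 6 * 2 + 0
GCD(398, 112) = 2

No, not coprime (GCD = 2)


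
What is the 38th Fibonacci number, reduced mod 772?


F(k) mod 772 for k=1..38:
1, 1, 2, 3, 5, 8, 13, 21, 34, 55, 89, 144, 233, 377, 610, 215, 53, 268, 321, 589, 138, 727, 93, 48, 141, 189, 330, 519, 77, 596, 673, 497, 398, 123, 521, 644, 393, 265
F(38) mod 772 = 265


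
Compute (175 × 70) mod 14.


175 × 70 = 12250
12250 mod 14 = 0


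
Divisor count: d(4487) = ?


4487 = 7^1 × 641^1
d(4487) = (1+1) × (1+1) = 4

4 divisors


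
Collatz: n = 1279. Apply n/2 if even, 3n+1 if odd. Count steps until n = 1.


1279 → 3838 → 1919 → 5758 → 2879 → 8638 → 4319 → 12958 → 6479 → 19438 → 9719 → 29158 → 14579 → 43738 → 21869 → 65608 → 32804 → 16402 → 8201 → 24604 → 12302 → 6151 → 18454 → 9227 → 27682 → 13841 → 41524 → 20762 → 10381 → 31144 → 15572 → 7786 → 3893 → 11680 → 5840 → 2920 → 1460 → 730 → 365 → 1096 → 548 → 274 → 137 → 412 → 206 → 103 → 310 → 155 → 466 → 233 → 700 → 350 → 175 → 526 → 263 → 790 → 395 → 1186 → 593 → 1780 → 890 → 445 → 1336 → 668 → 334 → 167 → 502 → 251 → 754 → 377 → 1132 → 566 → 283 → 850 → 425 → 1276 → 638 → 319 → 958 → 479 → 1438 → 719 → 2158 → 1079 → 3238 → 1619 → 4858 → 2429 → 7288 → 3644 → 1822 → 911 → 2734 → 1367 → 4102 → 2051 → 6154 → 3077 → 9232 → 4616 → 2308 → 1154 → 577 → 1732 → 866 → 433 → 1300 → 650 → 325 → 976 → 488 → 244 → 122 → 61 → 184 → 92 → 46 → 23 → 70 → 35 → 106 → 53 → 160 → 80 → 40 → 20 → 10 → 5 → 16 → 8 → 4 → 2 → 1
Total steps = 132

132 steps


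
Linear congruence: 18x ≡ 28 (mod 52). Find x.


GCD(18, 52) = 2 divides 28
Divide: 9x ≡ 14 (mod 26)
x ≡ 16 (mod 26)


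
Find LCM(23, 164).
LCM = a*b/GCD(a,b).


GCD(23, 164) = 1
LCM = 23*164/1 = 3772/1 = 3772

LCM = 3772


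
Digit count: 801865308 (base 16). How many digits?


801865308 in base 16 = 2FCB7E5C
Number of digits = 8

8 digits (base 16)


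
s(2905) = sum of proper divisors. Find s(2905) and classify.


Proper divisors: 1, 5, 7, 35, 83, 415, 581
Sum = 1 + 5 + 7 + 35 + 83 + 415 + 581 = 1127
1127 < 2905 → deficient

s(2905) = 1127 (deficient)


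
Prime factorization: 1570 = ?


1570 / 2 = 785
785 / 5 = 157
157 / 157 = 1
1570 = 2 × 5 × 157


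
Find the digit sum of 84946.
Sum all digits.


8 + 4 + 9 + 4 + 6 = 31


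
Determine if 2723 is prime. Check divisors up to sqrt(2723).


2723 / 7 = 389 (exact division)
2723 is NOT prime.

No, 2723 is not prime


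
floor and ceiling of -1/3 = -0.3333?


-1/3 = -0.3333
floor = -1
ceil = 0

floor = -1, ceil = 0


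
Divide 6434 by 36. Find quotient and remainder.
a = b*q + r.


6434 = 36 * 178 + 26
Check: 6408 + 26 = 6434

q = 178, r = 26


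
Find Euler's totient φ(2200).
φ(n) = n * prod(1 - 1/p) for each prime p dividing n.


2200 = 2^3 × 5^2 × 11
Prime factors: 2, 5, 11
φ(2200) = 2200 × (1-1/2) × (1-1/5) × (1-1/11)
= 2200 × 1/2 × 4/5 × 10/11 = 800

φ(2200) = 800
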